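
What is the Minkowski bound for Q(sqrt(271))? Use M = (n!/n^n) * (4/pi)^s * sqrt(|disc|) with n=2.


d = 271, d mod 4 = 3, so disc(K) = 4d = 1084; |disc(K)| = 1084
Real quadratic field, so n = 2, s = r2 = 0, r1 = 2
M = (n!/n^n) * (4/pi)^s * sqrt(|disc(K)|) = (2!/2^2) * (4/pi)^0 * sqrt(1084)
= 0.5 * 1.000000 * 32.924155
= 16.4621

16.4621


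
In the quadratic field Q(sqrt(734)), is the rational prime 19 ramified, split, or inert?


K = Q(sqrt(734)). Since d mod 4 = 2, disc(K) = 2936.
Check p | disc: 2936 mod 19 = 10.
p does not divide disc. Compute Legendre symbol (d/p):
12^((19-1)/2) mod 19 = -1
(d/p) = -1, so p is inert: (p) stays prime with e=1, f=2, g=1.
Therefore p is inert.

inert


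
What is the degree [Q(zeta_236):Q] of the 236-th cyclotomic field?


The degree equals Euler's totient phi(236).
236 = 2^2 * 59
phi(236) = 116

116


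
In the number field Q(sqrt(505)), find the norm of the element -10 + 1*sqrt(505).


N(a + b*sqrt(d)) = a^2 - d*b^2
= (-10)^2 - (505)*(1)^2
= 100 - 505
= -405

-405


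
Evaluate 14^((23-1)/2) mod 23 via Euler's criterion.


p = 23 is prime and the exponent is (p-1)/2 = 11, so by Euler's criterion 14^11 = (14/23) = +1 or -1 mod 23.
Compute by square-and-multiply:
  11 = 8 + 2 + 1 (binary 1011)
  Repeated squaring mod 23: 14^1 = 14, 14^2 = 12, 14^4 = 6, 14^8 = 13
  14^11 = 14^8 * 14^2 * 14^1 = 13 * 12 * 14 mod 23
    13 * 12 = 156 = 18 mod 23
    18 * 14 = 252 = 22 mod 23
  14^11 = 22 mod 23
Result 22 = p - 1 = -1 mod 23: 14 is a quadratic non-residue mod 23. As a residue in [0, p-1] the value is 22.
14^11 mod 23 = 22

22


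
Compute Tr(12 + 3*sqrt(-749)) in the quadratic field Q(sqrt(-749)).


Tr(a + b*sqrt(d)) = (a + b*sqrt(d)) + (a - b*sqrt(d)) = 2a
= 2 * (12)
= 24

24


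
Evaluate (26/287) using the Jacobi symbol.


Compute (26/287) via quadratic reciprocity:
  pull out 2: (2/287) = +1  (since 287 mod 8 = 7)
  reciprocity: (13/287) -> +(287/13)
  reduce: (1/13)
  (1/13) = 1
Product of signs = 1

1


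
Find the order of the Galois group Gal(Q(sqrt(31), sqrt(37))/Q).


The 2 square roots of distinct primes are multiplicatively independent over Q,
so [K:Q] = 2^2 and Gal(K/Q) is isomorphic to (Z/2Z)^2.
|Gal| = 2^2 = 4

4


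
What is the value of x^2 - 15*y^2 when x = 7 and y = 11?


x^2 - d*y^2
= 7^2 - 15*11^2
= 49 - 1815
= -1766

-1766


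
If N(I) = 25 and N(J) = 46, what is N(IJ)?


N(IJ) = N(I) * N(J)
= 25 * 46
= 1150

1150


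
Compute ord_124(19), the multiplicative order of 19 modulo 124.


We want ord_124(19), the smallest k >= 1 with 19^k = 1 mod 124.
n = 124 = 2^2 * 31, phi(124) = 60; the order divides phi(n).
Divisors of 60: 1, 2, 3, 4, 5, 6, 10, 12, 15, 20, 30, 60
Repeated squaring mod 124: 19^1 = 19, 19^2 = 113, 19^4 = 121, 19^8 = 9, 19^16 = 81, 19^32 = 113
Test divisors in increasing order:
  k=1: 19^1 = 19 mod 124
  k=2: 19^2 = 113 mod 124
  k=3: 19^3 = 113 * 19 = 39 mod 124
  k=4: 19^4 = 121 mod 124
  k=5: 19^5 = 121 * 19 = 67 mod 124
  k=6: 19^6 = 121 * 113 = 33 mod 124
  k=10: 19^10 = 9 * 113 = 25 mod 124
  k=12: 19^12 = 9 * 121 = 97 mod 124
  k=15: 19^15 = 9 * 121 * 113 * 19 = 63 mod 124
  k=20: 19^20 = 81 * 121 = 5 mod 124
  k=30: 19^30 = 81 * 9 * 121 * 113 = 1 mod 124  <- first divisor giving 1
Order = 30

30


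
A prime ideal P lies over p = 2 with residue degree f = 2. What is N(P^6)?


N(P^a) = p^(a*f)
= 2^(6*2)
= 2^12
= 4096

4096


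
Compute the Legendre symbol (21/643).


p = 643 is prime, so compute (21/643) with the reciprocity algorithm (Jacobi-symbol steps: pull out 2s via (2/n), flip via reciprocity, reduce):
  reciprocity: (21/643) -> +(643/21)
  reduce: (13/21)
  reciprocity: (13/21) -> +(21/13)
  reduce: (8/13)
  pull out 2: (2/13) = -1  (since 13 mod 8 = 5)
  pull out 2: (2/13) = -1  (since 13 mod 8 = 5)
  pull out 2: (2/13) = -1  (since 13 mod 8 = 5)
  (1/13) = 1
Product of signs = -1
(21/643) = -1

-1


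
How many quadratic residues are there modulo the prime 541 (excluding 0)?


For prime p, the number of non-zero quadratic residues is (p-1)/2.
= (541-1)/2
= 270

270


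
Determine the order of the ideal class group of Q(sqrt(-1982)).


K = Q(sqrt(-1982)). d mod 4 = 2, so D = disc(K) = 4d = -7928
h(K) equals the number of primitive reduced positive-definite forms (a, b, c) = a*x^2 + b*x*y + c*y^2 with b^2 - 4ac = D,
where reduced means |b| <= a <= c, with b >= 0 whenever |b| = a or a = c, and primitive means gcd(a, b, c) = 1.
Reduced forces 3a^2 <= |D| = 7928, so 1 <= a <= 51; b must have the parity of D, and c = (b^2 - D)/(4a) must be an integer >= a.
Enumerate a = 1..51, b in [-a, a]:
  a=1: (1, 0, 1982)  [1]
  a=2: (2, 0, 991)  [1]
  a=3: (3, -2, 661), (3, 2, 661)  [2]
  a=4..5: none
  a=6: (6, -4, 331), (6, 4, 331)  [2]
  a=7..8: none
  a=9: (9, -8, 222), (9, 8, 222)  [2]
  a=10: none
  a=11: (11, -6, 181), (11, 6, 181)  [2]
  a=12..17: none
  a=18: (18, -8, 111), (18, 8, 111)  [2]
  a=19..21: none
  a=22: (22, -16, 93), (22, 16, 93)  [2]
  a=23..26: none
  a=27: (27, -8, 74), (27, 8, 74)  [2]
  a=28..30: none
  a=31: (31, -16, 66), (31, 16, 66)  [2]
  a=32: none
  a=33: (33, -28, 66), (33, -16, 62), (33, 16, 62), (33, 28, 66)  [4]
  a=34..36: none
  a=37: (37, -8, 54), (37, 8, 54)  [2]
  a=38..51: none
Total reduced forms: 1 + 1 + 2 + 2 + 2 + 2 + 2 + 2 + 2 + 2 + 4 + 2 = 24
h = 24

24


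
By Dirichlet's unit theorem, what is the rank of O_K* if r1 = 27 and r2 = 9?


By Dirichlet's unit theorem:
rank = r1 + r2 - 1
= 27 + 9 - 1
= 35

35


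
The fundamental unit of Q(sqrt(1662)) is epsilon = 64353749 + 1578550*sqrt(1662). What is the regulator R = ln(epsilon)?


epsilon = 64353749 + 1578550*sqrt(1662)
= 1.2871e+08
R = ln(1.2871e+08)
= 18.6731

18.6731


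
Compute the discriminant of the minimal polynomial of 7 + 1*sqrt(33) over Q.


The element 7 + 1*sqrt(33) has minimal polynomial:
x^2 - 14*x + 16
Discriminant = (-14)^2 - 4*(16)
= 196 - 64
= 132

132


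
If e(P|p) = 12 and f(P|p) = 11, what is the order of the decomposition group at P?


|D_P| = e * f
= 12 * 11
= 132

132


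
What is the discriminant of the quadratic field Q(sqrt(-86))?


For K = Q(sqrt(d)) with d squarefree: disc(K) = d if d = 1 mod 4, and disc(K) = 4d if d = 2 or 3 mod 4.
Here d = -86, and d mod 4 = 2.
d = 2 mod 4, not 1 (O_K = Z[sqrt(d)]), so disc(K) = 4d = 4 * (-86) = -344

-344


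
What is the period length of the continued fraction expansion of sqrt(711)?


Run the CF algorithm for sqrt(711).
a_0 = floor(sqrt(711)) = 26; set m_0=0, q_0=1.
Recurrence: m' = q*a - m,  q' = (d - m'^2)/q,  a' = floor((a_0 + m')/q').
  step 1: m=26, q=35, a=1
  step 2: m=9, q=18, a=1
  step 3: m=9, q=35, a=1
  step 4: m=26, q=1, a=52
a_4 = 2*a_0 = 52, so the period closes here.
sqrt(711) = [26; 1, 1, 1, 52]
Period length = 4

4


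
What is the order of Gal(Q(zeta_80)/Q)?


|Gal(Q(zeta_80)/Q)| = phi(80)
= 32

32


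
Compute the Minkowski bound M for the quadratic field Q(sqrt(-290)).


d = -290, d mod 4 = 2, so disc(K) = 4d = -1160; |disc(K)| = 1160
Imaginary quadratic field, so n = 2, s = r2 = 1, r1 = 0
M = (n!/n^n) * (4/pi)^s * sqrt(|disc(K)|) = (2!/2^2) * (4/pi)^1 * sqrt(1160)
= 0.5 * 1.273240 * 34.058773
= 21.6825

21.6825


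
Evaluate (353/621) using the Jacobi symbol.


Compute (353/621) via quadratic reciprocity:
  reciprocity: (353/621) -> +(621/353)
  reduce: (268/353)
  pull out 2: (2/353) = +1  (since 353 mod 8 = 1)
  pull out 2: (2/353) = +1  (since 353 mod 8 = 1)
  reciprocity: (67/353) -> +(353/67)
  reduce: (18/67)
  pull out 2: (2/67) = -1  (since 67 mod 8 = 3)
  reciprocity: (9/67) -> +(67/9)
  reduce: (4/9)
  pull out 2: (2/9) = +1  (since 9 mod 8 = 1)
  pull out 2: (2/9) = +1  (since 9 mod 8 = 1)
  (1/9) = 1
Product of signs = -1

-1


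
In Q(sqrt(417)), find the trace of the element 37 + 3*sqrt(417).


Tr(a + b*sqrt(d)) = (a + b*sqrt(d)) + (a - b*sqrt(d)) = 2a
= 2 * (37)
= 74

74


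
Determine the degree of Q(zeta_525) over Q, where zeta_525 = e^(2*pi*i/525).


The degree equals Euler's totient phi(525).
525 = 3 * 5^2 * 7
phi(525) = 240

240


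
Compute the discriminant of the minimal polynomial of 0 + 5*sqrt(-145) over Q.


The element 0 + 5*sqrt(-145) has minimal polynomial:
x^2 + 0*x + 3625
Discriminant = (0)^2 - 4*(3625)
= 0 - 14500
= -14500

-14500


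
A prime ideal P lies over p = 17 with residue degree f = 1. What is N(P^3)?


N(P^a) = p^(a*f)
= 17^(3*1)
= 17^3
= 4913

4913


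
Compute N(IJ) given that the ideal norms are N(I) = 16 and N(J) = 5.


N(IJ) = N(I) * N(J)
= 16 * 5
= 80

80


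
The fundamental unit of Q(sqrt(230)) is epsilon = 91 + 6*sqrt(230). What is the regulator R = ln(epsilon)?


epsilon = 91 + 6*sqrt(230)
= 181.9945
R = ln(181.9945)
= 5.2040

5.2040


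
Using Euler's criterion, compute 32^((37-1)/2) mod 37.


p = 37 is prime and the exponent is (p-1)/2 = 18, so by Euler's criterion 32^18 = (32/37) = +1 or -1 mod 37.
Compute by square-and-multiply:
  18 = 16 + 2 (binary 10010)
  Repeated squaring mod 37: 32^1 = 32, 32^2 = 25, 32^4 = 33, 32^8 = 16, 32^16 = 34
  32^18 = 32^16 * 32^2 = 34 * 25 mod 37
    34 * 25 = 850 = 36 mod 37
  32^18 = 36 mod 37
Result 36 = p - 1 = -1 mod 37: 32 is a quadratic non-residue mod 37. As a residue in [0, p-1] the value is 36.
32^18 mod 37 = 36

36


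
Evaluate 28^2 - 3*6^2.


x^2 - d*y^2
= 28^2 - 3*6^2
= 784 - 108
= 676

676


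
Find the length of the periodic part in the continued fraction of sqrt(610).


Run the CF algorithm for sqrt(610).
a_0 = floor(sqrt(610)) = 24; set m_0=0, q_0=1.
Recurrence: m' = q*a - m,  q' = (d - m'^2)/q,  a' = floor((a_0 + m')/q').
  step 1: m=24, q=34, a=1
  step 2: m=10, q=15, a=2
  step 3: m=20, q=14, a=3
  step 4: m=22, q=9, a=5
  step 5: m=23, q=9, a=5
  step 6: m=22, q=14, a=3
  step 7: m=20, q=15, a=2
  step 8: m=10, q=34, a=1
  step 9: m=24, q=1, a=48
a_9 = 2*a_0 = 48, so the period closes here.
sqrt(610) = [24; 1, 2, 3, 5, 5, 3, 2, 1, 48]
Period length = 9

9


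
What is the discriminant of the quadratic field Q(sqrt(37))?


For K = Q(sqrt(d)) with d squarefree: disc(K) = d if d = 1 mod 4, and disc(K) = 4d if d = 2 or 3 mod 4.
Here d = 37, and d mod 4 = 1.
d = 1 mod 4 (O_K = Z[(1+sqrt(d))/2]), so disc(K) = d = 37

37


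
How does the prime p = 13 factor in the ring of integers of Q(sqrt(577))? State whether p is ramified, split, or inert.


K = Q(sqrt(577)). Since d mod 4 = 1, disc(K) = 577.
Check p | disc: 577 mod 13 = 5.
p does not divide disc. Compute Legendre symbol (d/p):
5^((13-1)/2) mod 13 = -1
(d/p) = -1, so p is inert: (p) stays prime with e=1, f=2, g=1.
Therefore p is inert.

inert


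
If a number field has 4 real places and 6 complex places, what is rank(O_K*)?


By Dirichlet's unit theorem:
rank = r1 + r2 - 1
= 4 + 6 - 1
= 9

9


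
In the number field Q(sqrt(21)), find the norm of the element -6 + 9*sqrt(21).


N(a + b*sqrt(d)) = a^2 - d*b^2
= (-6)^2 - (21)*(9)^2
= 36 - 1701
= -1665

-1665


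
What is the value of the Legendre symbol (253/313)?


p = 313 is prime, so compute (253/313) with the reciprocity algorithm (Jacobi-symbol steps: pull out 2s via (2/n), flip via reciprocity, reduce):
  reciprocity: (253/313) -> +(313/253)
  reduce: (60/253)
  pull out 2: (2/253) = -1  (since 253 mod 8 = 5)
  pull out 2: (2/253) = -1  (since 253 mod 8 = 5)
  reciprocity: (15/253) -> +(253/15)
  reduce: (13/15)
  reciprocity: (13/15) -> +(15/13)
  reduce: (2/13)
  pull out 2: (2/13) = -1  (since 13 mod 8 = 5)
  (1/13) = 1
Product of signs = -1
(253/313) = -1

-1


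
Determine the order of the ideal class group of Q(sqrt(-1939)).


K = Q(sqrt(-1939)). d mod 4 = 1, so D = disc(K) = d = -1939
h(K) equals the number of primitive reduced positive-definite forms (a, b, c) = a*x^2 + b*x*y + c*y^2 with b^2 - 4ac = D,
where reduced means |b| <= a <= c, with b >= 0 whenever |b| = a or a = c, and primitive means gcd(a, b, c) = 1.
Reduced forces 3a^2 <= |D| = 1939, so 1 <= a <= 25; b must have the parity of D, and c = (b^2 - D)/(4a) must be an integer >= a.
Enumerate a = 1..25, b in [-a, a]:
  a=1: (1, 1, 485)  [1]
  a=2..4: none
  a=5: (5, -1, 97), (5, 1, 97)  [2]
  a=6: none
  a=7: (7, 7, 71)  [1]
  a=8..16: none
  a=17: (17, -13, 31), (17, 13, 31)  [2]
  a=18..22: none
  a=23: (23, -19, 25), (23, 19, 25)  [2]
  a=24..25: none
Total reduced forms: 1 + 2 + 1 + 2 + 2 = 8
h = 8

8


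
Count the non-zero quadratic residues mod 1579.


For prime p, the number of non-zero quadratic residues is (p-1)/2.
= (1579-1)/2
= 789

789


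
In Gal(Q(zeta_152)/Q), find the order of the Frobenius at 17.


The Frobenius at p in Gal(Q(zeta_n)/Q) = (Z/nZ)* is the class of p, so its order is ord_152(17), the smallest k >= 1 with 17^k = 1 mod 152.
n = 152 = 2^3 * 19, phi(152) = 72; the order divides phi(n).
Divisors of 72: 1, 2, 3, 4, 6, 8, 9, 12, 18, 24, 36, 72
Repeated squaring mod 152: 17^1 = 17, 17^2 = 137, 17^4 = 73, 17^8 = 9, 17^16 = 81, 17^32 = 25, 17^64 = 17
Test divisors in increasing order:
  k=1: 17^1 = 17 mod 152
  k=2: 17^2 = 137 mod 152
  k=3: 17^3 = 137 * 17 = 49 mod 152
  k=4: 17^4 = 73 mod 152
  k=6: 17^6 = 73 * 137 = 121 mod 152
  k=8: 17^8 = 9 mod 152
  k=9: 17^9 = 9 * 17 = 1 mod 152  <- first divisor giving 1
Order = 9

9


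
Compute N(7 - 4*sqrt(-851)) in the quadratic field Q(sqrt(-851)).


N(a + b*sqrt(d)) = a^2 - d*b^2
= (7)^2 - (-851)*(-4)^2
= 49 + 13616
= 13665

13665


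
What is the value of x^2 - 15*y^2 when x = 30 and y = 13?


x^2 - d*y^2
= 30^2 - 15*13^2
= 900 - 2535
= -1635

-1635


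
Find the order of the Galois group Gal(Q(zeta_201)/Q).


|Gal(Q(zeta_201)/Q)| = phi(201)
= 132

132


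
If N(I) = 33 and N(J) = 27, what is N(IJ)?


N(IJ) = N(I) * N(J)
= 33 * 27
= 891

891


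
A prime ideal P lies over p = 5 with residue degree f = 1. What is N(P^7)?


N(P^a) = p^(a*f)
= 5^(7*1)
= 5^7
= 78125

78125


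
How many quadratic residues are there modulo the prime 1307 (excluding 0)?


For prime p, the number of non-zero quadratic residues is (p-1)/2.
= (1307-1)/2
= 653

653


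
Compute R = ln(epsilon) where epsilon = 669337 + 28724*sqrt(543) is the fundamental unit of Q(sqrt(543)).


epsilon = 669337 + 28724*sqrt(543)
= 1.3387e+06
R = ln(1.3387e+06)
= 14.1072

14.1072


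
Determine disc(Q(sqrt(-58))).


For K = Q(sqrt(d)) with d squarefree: disc(K) = d if d = 1 mod 4, and disc(K) = 4d if d = 2 or 3 mod 4.
Here d = -58, and d mod 4 = 2.
d = 2 mod 4, not 1 (O_K = Z[sqrt(d)]), so disc(K) = 4d = 4 * (-58) = -232

-232


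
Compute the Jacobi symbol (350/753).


Compute (350/753) via quadratic reciprocity:
  pull out 2: (2/753) = +1  (since 753 mod 8 = 1)
  reciprocity: (175/753) -> +(753/175)
  reduce: (53/175)
  reciprocity: (53/175) -> +(175/53)
  reduce: (16/53)
  pull out 2: (2/53) = -1  (since 53 mod 8 = 5)
  pull out 2: (2/53) = -1  (since 53 mod 8 = 5)
  pull out 2: (2/53) = -1  (since 53 mod 8 = 5)
  pull out 2: (2/53) = -1  (since 53 mod 8 = 5)
  (1/53) = 1
Product of signs = 1

1


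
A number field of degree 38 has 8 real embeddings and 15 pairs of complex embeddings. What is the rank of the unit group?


By Dirichlet's unit theorem:
rank = r1 + r2 - 1
= 8 + 15 - 1
= 22

22


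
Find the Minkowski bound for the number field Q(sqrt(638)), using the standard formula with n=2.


d = 638, d mod 4 = 2, so disc(K) = 4d = 2552; |disc(K)| = 2552
Real quadratic field, so n = 2, s = r2 = 0, r1 = 2
M = (n!/n^n) * (4/pi)^s * sqrt(|disc(K)|) = (2!/2^2) * (4/pi)^0 * sqrt(2552)
= 0.5 * 1.000000 * 50.517324
= 25.2587

25.2587


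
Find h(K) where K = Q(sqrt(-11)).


K = Q(sqrt(-11)). d mod 4 = 1, so D = disc(K) = d = -11
h(K) equals the number of primitive reduced positive-definite forms (a, b, c) = a*x^2 + b*x*y + c*y^2 with b^2 - 4ac = D,
where reduced means |b| <= a <= c, with b >= 0 whenever |b| = a or a = c, and primitive means gcd(a, b, c) = 1.
Reduced forces 3a^2 <= |D| = 11, so 1 <= a <= 1; b must have the parity of D, and c = (b^2 - D)/(4a) must be an integer >= a.
Enumerate a = 1..1, b in [-a, a]:
  a=1: (1, 1, 3)  [1]
Total reduced forms: 1
h = 1

1


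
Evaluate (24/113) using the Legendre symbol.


p = 113 is prime, so compute (24/113) with the reciprocity algorithm (Jacobi-symbol steps: pull out 2s via (2/n), flip via reciprocity, reduce):
  pull out 2: (2/113) = +1  (since 113 mod 8 = 1)
  pull out 2: (2/113) = +1  (since 113 mod 8 = 1)
  pull out 2: (2/113) = +1  (since 113 mod 8 = 1)
  reciprocity: (3/113) -> +(113/3)
  reduce: (2/3)
  pull out 2: (2/3) = -1  (since 3 mod 8 = 3)
  (1/3) = 1
Product of signs = -1
(24/113) = -1

-1


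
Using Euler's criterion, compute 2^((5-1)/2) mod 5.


p = 5 is prime and the exponent is (p-1)/2 = 2, so by Euler's criterion 2^2 = (2/5) = +1 or -1 mod 5.
Compute by square-and-multiply:
  2 = 2 (binary 10)
  Repeated squaring mod 5: 2^1 = 2, 2^2 = 4
  2^2 = 4 mod 5
Result 4 = p - 1 = -1 mod 5: 2 is a quadratic non-residue mod 5. As a residue in [0, p-1] the value is 4.
2^2 mod 5 = 4

4


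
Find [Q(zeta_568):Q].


The degree equals Euler's totient phi(568).
568 = 2^3 * 71
phi(568) = 280

280


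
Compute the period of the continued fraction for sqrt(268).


Run the CF algorithm for sqrt(268).
a_0 = floor(sqrt(268)) = 16; set m_0=0, q_0=1.
Recurrence: m' = q*a - m,  q' = (d - m'^2)/q,  a' = floor((a_0 + m')/q').
  step 1: m=16, q=12, a=2
  step 2: m=8, q=17, a=1
  step 3: m=9, q=11, a=2
  step 4: m=13, q=9, a=3
  step 5: m=14, q=8, a=3
  step 6: m=10, q=21, a=1
  step 7: m=11, q=7, a=3
  step 8: m=10, q=24, a=1
  step 9: m=14, q=3, a=10
  step 10: m=16, q=4, a=8
  step 11: m=16, q=3, a=10
  step 12: m=14, q=24, a=1
  step 13: m=10, q=7, a=3
  step 14: m=11, q=21, a=1
  step 15: m=10, q=8, a=3
  step 16: m=14, q=9, a=3
  step 17: m=13, q=11, a=2
  step 18: m=9, q=17, a=1
  step 19: m=8, q=12, a=2
  step 20: m=16, q=1, a=32
a_20 = 2*a_0 = 32, so the period closes here.
sqrt(268) = [16; 2, 1, 2, 3, 3, 1, 3, 1, 10, 8, 10, 1, 3, 1, 3, 3, 2, 1, 2, 32]
Period length = 20

20


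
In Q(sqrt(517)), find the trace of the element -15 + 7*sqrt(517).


Tr(a + b*sqrt(d)) = (a + b*sqrt(d)) + (a - b*sqrt(d)) = 2a
= 2 * (-15)
= -30

-30


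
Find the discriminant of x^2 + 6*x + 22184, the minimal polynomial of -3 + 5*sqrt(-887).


The element -3 + 5*sqrt(-887) has minimal polynomial:
x^2 + 6*x + 22184
Discriminant = (6)^2 - 4*(22184)
= 36 - 88736
= -88700

-88700


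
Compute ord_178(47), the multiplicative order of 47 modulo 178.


We want ord_178(47), the smallest k >= 1 with 47^k = 1 mod 178.
n = 178 = 2 * 89, phi(178) = 88; the order divides phi(n).
Divisors of 88: 1, 2, 4, 8, 11, 22, 44, 88
Repeated squaring mod 178: 47^1 = 47, 47^2 = 73, 47^4 = 167, 47^8 = 121, 47^16 = 45, 47^32 = 67, 47^64 = 39
Test divisors in increasing order:
  k=1: 47^1 = 47 mod 178
  k=2: 47^2 = 73 mod 178
  k=4: 47^4 = 167 mod 178
  k=8: 47^8 = 121 mod 178
  k=11: 47^11 = 121 * 73 * 47 = 55 mod 178
  k=22: 47^22 = 45 * 167 * 73 = 177 mod 178
  k=44: 47^44 = 67 * 121 * 167 = 1 mod 178  <- first divisor giving 1
Order = 44

44


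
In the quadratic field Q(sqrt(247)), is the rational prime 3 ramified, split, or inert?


K = Q(sqrt(247)). Since d mod 4 = 3, disc(K) = 988.
Check p | disc: 988 mod 3 = 1.
p does not divide disc. Compute Legendre symbol (d/p):
1^((3-1)/2) mod 3 = 1
(d/p) = 1, so p splits: (p) = P*P' with e=1, f=1, g=2.
Therefore p is split.

split


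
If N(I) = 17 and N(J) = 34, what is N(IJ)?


N(IJ) = N(I) * N(J)
= 17 * 34
= 578

578


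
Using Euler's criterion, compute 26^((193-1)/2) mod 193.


p = 193 is prime and the exponent is (p-1)/2 = 96, so by Euler's criterion 26^96 = (26/193) = +1 or -1 mod 193.
Compute by square-and-multiply:
  96 = 64 + 32 (binary 1100000)
  Repeated squaring mod 193: 26^1 = 26, 26^2 = 97, 26^4 = 145, 26^8 = 181, 26^16 = 144, 26^32 = 85, 26^64 = 84
  26^96 = 26^64 * 26^32 = 84 * 85 mod 193
    84 * 85 = 7140 = 192 mod 193
  26^96 = 192 mod 193
Result 192 = p - 1 = -1 mod 193: 26 is a quadratic non-residue mod 193. As a residue in [0, p-1] the value is 192.
26^96 mod 193 = 192

192


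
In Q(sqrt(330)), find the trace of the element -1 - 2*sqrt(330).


Tr(a + b*sqrt(d)) = (a + b*sqrt(d)) + (a - b*sqrt(d)) = 2a
= 2 * (-1)
= -2

-2


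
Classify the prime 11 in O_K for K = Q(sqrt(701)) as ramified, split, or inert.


K = Q(sqrt(701)). Since d mod 4 = 1, disc(K) = 701.
Check p | disc: 701 mod 11 = 8.
p does not divide disc. Compute Legendre symbol (d/p):
8^((11-1)/2) mod 11 = -1
(d/p) = -1, so p is inert: (p) stays prime with e=1, f=2, g=1.
Therefore p is inert.

inert


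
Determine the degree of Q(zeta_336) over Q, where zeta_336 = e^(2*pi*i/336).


The degree equals Euler's totient phi(336).
336 = 2^4 * 3 * 7
phi(336) = 96

96


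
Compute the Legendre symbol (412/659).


p = 659 is prime, so compute (412/659) with the reciprocity algorithm (Jacobi-symbol steps: pull out 2s via (2/n), flip via reciprocity, reduce):
  pull out 2: (2/659) = -1  (since 659 mod 8 = 3)
  pull out 2: (2/659) = -1  (since 659 mod 8 = 3)
  reciprocity: (103/659) -> -(659/103)
  reduce: (41/103)
  reciprocity: (41/103) -> +(103/41)
  reduce: (21/41)
  reciprocity: (21/41) -> +(41/21)
  reduce: (20/21)
  pull out 2: (2/21) = -1  (since 21 mod 8 = 5)
  pull out 2: (2/21) = -1  (since 21 mod 8 = 5)
  reciprocity: (5/21) -> +(21/5)
  reduce: (1/5)
  (1/5) = 1
Product of signs = -1
(412/659) = -1

-1


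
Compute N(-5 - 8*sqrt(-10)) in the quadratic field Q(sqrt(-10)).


N(a + b*sqrt(d)) = a^2 - d*b^2
= (-5)^2 - (-10)*(-8)^2
= 25 + 640
= 665

665


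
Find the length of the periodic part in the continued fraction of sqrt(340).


Run the CF algorithm for sqrt(340).
a_0 = floor(sqrt(340)) = 18; set m_0=0, q_0=1.
Recurrence: m' = q*a - m,  q' = (d - m'^2)/q,  a' = floor((a_0 + m')/q').
  step 1: m=18, q=16, a=2
  step 2: m=14, q=9, a=3
  step 3: m=13, q=19, a=1
  step 4: m=6, q=16, a=1
  step 5: m=10, q=15, a=1
  step 6: m=5, q=21, a=1
  step 7: m=16, q=4, a=8
  step 8: m=16, q=21, a=1
  step 9: m=5, q=15, a=1
  step 10: m=10, q=16, a=1
  step 11: m=6, q=19, a=1
  step 12: m=13, q=9, a=3
  step 13: m=14, q=16, a=2
  step 14: m=18, q=1, a=36
a_14 = 2*a_0 = 36, so the period closes here.
sqrt(340) = [18; 2, 3, 1, 1, 1, 1, 8, 1, 1, 1, 1, 3, 2, 36]
Period length = 14

14


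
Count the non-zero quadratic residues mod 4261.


For prime p, the number of non-zero quadratic residues is (p-1)/2.
= (4261-1)/2
= 2130

2130


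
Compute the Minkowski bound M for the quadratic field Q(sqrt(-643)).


d = -643, d mod 4 = 1, so disc(K) = d = -643; |disc(K)| = 643
Imaginary quadratic field, so n = 2, s = r2 = 1, r1 = 0
M = (n!/n^n) * (4/pi)^s * sqrt(|disc(K)|) = (2!/2^2) * (4/pi)^1 * sqrt(643)
= 0.5 * 1.273240 * 25.357445
= 16.1431

16.1431


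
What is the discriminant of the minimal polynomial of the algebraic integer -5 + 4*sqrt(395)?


The element -5 + 4*sqrt(395) has minimal polynomial:
x^2 + 10*x - 6295
Discriminant = (10)^2 - 4*(-6295)
= 100 + 25180
= 25280

25280


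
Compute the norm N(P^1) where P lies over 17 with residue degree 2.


N(P^a) = p^(a*f)
= 17^(1*2)
= 17^2
= 289

289


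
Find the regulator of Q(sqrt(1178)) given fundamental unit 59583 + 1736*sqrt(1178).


epsilon = 59583 + 1736*sqrt(1178)
= 119166.0000
R = ln(119166.0000)
= 11.6883

11.6883


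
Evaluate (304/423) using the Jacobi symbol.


Compute (304/423) via quadratic reciprocity:
  pull out 2: (2/423) = +1  (since 423 mod 8 = 7)
  pull out 2: (2/423) = +1  (since 423 mod 8 = 7)
  pull out 2: (2/423) = +1  (since 423 mod 8 = 7)
  pull out 2: (2/423) = +1  (since 423 mod 8 = 7)
  reciprocity: (19/423) -> -(423/19)
  reduce: (5/19)
  reciprocity: (5/19) -> +(19/5)
  reduce: (4/5)
  pull out 2: (2/5) = -1  (since 5 mod 8 = 5)
  pull out 2: (2/5) = -1  (since 5 mod 8 = 5)
  (1/5) = 1
Product of signs = -1

-1


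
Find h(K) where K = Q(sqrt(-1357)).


K = Q(sqrt(-1357)). d mod 4 = 3, so D = disc(K) = 4d = -5428
h(K) equals the number of primitive reduced positive-definite forms (a, b, c) = a*x^2 + b*x*y + c*y^2 with b^2 - 4ac = D,
where reduced means |b| <= a <= c, with b >= 0 whenever |b| = a or a = c, and primitive means gcd(a, b, c) = 1.
Reduced forces 3a^2 <= |D| = 5428, so 1 <= a <= 42; b must have the parity of D, and c = (b^2 - D)/(4a) must be an integer >= a.
Enumerate a = 1..42, b in [-a, a]:
  a=1: (1, 0, 1357)  [1]
  a=2: (2, 2, 679)  [1]
  a=3..6: none
  a=7: (7, -2, 194), (7, 2, 194)  [2]
  a=8..13: none
  a=14: (14, -2, 97), (14, 2, 97)  [2]
  a=15..18: none
  a=19: (19, -14, 74), (19, 14, 74)  [2]
  a=20..22: none
  a=23: (23, 0, 59)  [1]
  a=24..28: none
  a=29: (29, -16, 49), (29, 16, 49)  [2]
  a=30: none
  a=31: (31, -20, 47), (31, 20, 47)  [2]
  a=32..36: none
  a=37: (37, -14, 38), (37, 14, 38)  [2]
  a=38..40: none
  a=41: (41, 36, 41)  [1]
  a=42: none
Total reduced forms: 1 + 1 + 2 + 2 + 2 + 1 + 2 + 2 + 2 + 1 = 16
h = 16

16


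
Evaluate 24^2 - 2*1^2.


x^2 - d*y^2
= 24^2 - 2*1^2
= 576 - 2
= 574

574


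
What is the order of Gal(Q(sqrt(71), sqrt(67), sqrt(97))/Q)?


The 3 square roots of distinct primes are multiplicatively independent over Q,
so [K:Q] = 2^3 and Gal(K/Q) is isomorphic to (Z/2Z)^3.
|Gal| = 2^3 = 8

8


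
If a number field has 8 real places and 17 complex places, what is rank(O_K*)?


By Dirichlet's unit theorem:
rank = r1 + r2 - 1
= 8 + 17 - 1
= 24

24


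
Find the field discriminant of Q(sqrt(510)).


For K = Q(sqrt(d)) with d squarefree: disc(K) = d if d = 1 mod 4, and disc(K) = 4d if d = 2 or 3 mod 4.
Here d = 510, and d mod 4 = 2.
d = 2 mod 4, not 1 (O_K = Z[sqrt(d)]), so disc(K) = 4d = 4 * (510) = 2040

2040


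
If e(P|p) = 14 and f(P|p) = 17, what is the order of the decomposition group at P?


|D_P| = e * f
= 14 * 17
= 238

238


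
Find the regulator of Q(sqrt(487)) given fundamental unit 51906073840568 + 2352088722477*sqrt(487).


epsilon = 51906073840568 + 2352088722477*sqrt(487)
= 1.0381e+14
R = ln(1.0381e+14)
= 32.2736

32.2736


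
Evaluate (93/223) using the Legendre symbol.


p = 223 is prime, so compute (93/223) with the reciprocity algorithm (Jacobi-symbol steps: pull out 2s via (2/n), flip via reciprocity, reduce):
  reciprocity: (93/223) -> +(223/93)
  reduce: (37/93)
  reciprocity: (37/93) -> +(93/37)
  reduce: (19/37)
  reciprocity: (19/37) -> +(37/19)
  reduce: (18/19)
  pull out 2: (2/19) = -1  (since 19 mod 8 = 3)
  reciprocity: (9/19) -> +(19/9)
  reduce: (1/9)
  (1/9) = 1
Product of signs = -1
(93/223) = -1

-1


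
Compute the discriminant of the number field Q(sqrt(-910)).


For K = Q(sqrt(d)) with d squarefree: disc(K) = d if d = 1 mod 4, and disc(K) = 4d if d = 2 or 3 mod 4.
Here d = -910, and d mod 4 = 2.
d = 2 mod 4, not 1 (O_K = Z[sqrt(d)]), so disc(K) = 4d = 4 * (-910) = -3640

-3640


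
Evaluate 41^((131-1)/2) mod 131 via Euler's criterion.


p = 131 is prime and the exponent is (p-1)/2 = 65, so by Euler's criterion 41^65 = (41/131) = +1 or -1 mod 131.
Compute by square-and-multiply:
  65 = 64 + 1 (binary 1000001)
  Repeated squaring mod 131: 41^1 = 41, 41^2 = 109, 41^4 = 91, 41^8 = 28, 41^16 = 129, 41^32 = 4, 41^64 = 16
  41^65 = 41^64 * 41^1 = 16 * 41 mod 131
    16 * 41 = 656 = 1 mod 131
  41^65 = 1 mod 131
Result 1: 41 is a quadratic residue mod 131.
41^65 mod 131 = 1

1


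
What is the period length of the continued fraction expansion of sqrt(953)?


Run the CF algorithm for sqrt(953).
a_0 = floor(sqrt(953)) = 30; set m_0=0, q_0=1.
Recurrence: m' = q*a - m,  q' = (d - m'^2)/q,  a' = floor((a_0 + m')/q').
  step 1: m=30, q=53, a=1
  step 2: m=23, q=8, a=6
  step 3: m=25, q=41, a=1
  step 4: m=16, q=17, a=2
  step 5: m=18, q=37, a=1
  step 6: m=19, q=16, a=3
  step 7: m=29, q=7, a=8
  step 8: m=27, q=32, a=1
  step 9: m=5, q=29, a=1
  step 10: m=24, q=13, a=4
  step 11: m=28, q=13, a=4
  step 12: m=24, q=29, a=1
  step 13: m=5, q=32, a=1
  step 14: m=27, q=7, a=8
  step 15: m=29, q=16, a=3
  step 16: m=19, q=37, a=1
  step 17: m=18, q=17, a=2
  step 18: m=16, q=41, a=1
  step 19: m=25, q=8, a=6
  step 20: m=23, q=53, a=1
  step 21: m=30, q=1, a=60
a_21 = 2*a_0 = 60, so the period closes here.
sqrt(953) = [30; 1, 6, 1, 2, 1, 3, 8, 1, 1, 4, 4, 1, 1, 8, 3, 1, 2, 1, 6, 1, 60]
Period length = 21

21


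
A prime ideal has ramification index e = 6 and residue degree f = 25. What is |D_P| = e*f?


|D_P| = e * f
= 6 * 25
= 150

150


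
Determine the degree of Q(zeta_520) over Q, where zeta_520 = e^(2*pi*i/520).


The degree equals Euler's totient phi(520).
520 = 2^3 * 5 * 13
phi(520) = 192

192


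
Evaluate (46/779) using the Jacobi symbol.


Compute (46/779) via quadratic reciprocity:
  pull out 2: (2/779) = -1  (since 779 mod 8 = 3)
  reciprocity: (23/779) -> -(779/23)
  reduce: (20/23)
  pull out 2: (2/23) = +1  (since 23 mod 8 = 7)
  pull out 2: (2/23) = +1  (since 23 mod 8 = 7)
  reciprocity: (5/23) -> +(23/5)
  reduce: (3/5)
  reciprocity: (3/5) -> +(5/3)
  reduce: (2/3)
  pull out 2: (2/3) = -1  (since 3 mod 8 = 3)
  (1/3) = 1
Product of signs = -1

-1


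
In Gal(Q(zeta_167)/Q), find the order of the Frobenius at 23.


The Frobenius at p in Gal(Q(zeta_n)/Q) = (Z/nZ)* is the class of p, so its order is ord_167(23), the smallest k >= 1 with 23^k = 1 mod 167.
n = 167 = 167, phi(167) = 166; the order divides phi(n).
Divisors of 166: 1, 2, 83, 166
Repeated squaring mod 167: 23^1 = 23, 23^2 = 28, 23^4 = 116, 23^8 = 96, 23^16 = 31, 23^32 = 126, 23^64 = 11, 23^128 = 121
Test divisors in increasing order:
  k=1: 23^1 = 23 mod 167
  k=2: 23^2 = 28 mod 167
  k=83: 23^83 = 11 * 31 * 28 * 23 = 166 mod 167
  k=166: 23^166 = 121 * 126 * 116 * 28 = 1 mod 167  <- first divisor giving 1
Order = 166

166


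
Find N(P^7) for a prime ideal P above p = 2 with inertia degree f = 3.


N(P^a) = p^(a*f)
= 2^(7*3)
= 2^21
= 2097152

2097152


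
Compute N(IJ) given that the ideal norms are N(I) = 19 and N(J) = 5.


N(IJ) = N(I) * N(J)
= 19 * 5
= 95

95


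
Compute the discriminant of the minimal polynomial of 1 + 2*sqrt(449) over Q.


The element 1 + 2*sqrt(449) has minimal polynomial:
x^2 - 2*x - 1795
Discriminant = (-2)^2 - 4*(-1795)
= 4 + 7180
= 7184

7184


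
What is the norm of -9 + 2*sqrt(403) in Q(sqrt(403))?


N(a + b*sqrt(d)) = a^2 - d*b^2
= (-9)^2 - (403)*(2)^2
= 81 - 1612
= -1531

-1531


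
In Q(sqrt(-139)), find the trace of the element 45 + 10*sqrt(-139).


Tr(a + b*sqrt(d)) = (a + b*sqrt(d)) + (a - b*sqrt(d)) = 2a
= 2 * (45)
= 90

90


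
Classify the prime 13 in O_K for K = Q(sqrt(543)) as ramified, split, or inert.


K = Q(sqrt(543)). Since d mod 4 = 3, disc(K) = 2172.
Check p | disc: 2172 mod 13 = 1.
p does not divide disc. Compute Legendre symbol (d/p):
10^((13-1)/2) mod 13 = 1
(d/p) = 1, so p splits: (p) = P*P' with e=1, f=1, g=2.
Therefore p is split.

split


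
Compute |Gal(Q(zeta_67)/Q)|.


|Gal(Q(zeta_67)/Q)| = phi(67)
= 66

66


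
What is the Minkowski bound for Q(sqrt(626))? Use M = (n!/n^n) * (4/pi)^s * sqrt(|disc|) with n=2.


d = 626, d mod 4 = 2, so disc(K) = 4d = 2504; |disc(K)| = 2504
Real quadratic field, so n = 2, s = r2 = 0, r1 = 2
M = (n!/n^n) * (4/pi)^s * sqrt(|disc(K)|) = (2!/2^2) * (4/pi)^0 * sqrt(2504)
= 0.5 * 1.000000 * 50.039984
= 25.0200

25.0200


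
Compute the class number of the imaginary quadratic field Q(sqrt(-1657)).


K = Q(sqrt(-1657)). d mod 4 = 3, so D = disc(K) = 4d = -6628
h(K) equals the number of primitive reduced positive-definite forms (a, b, c) = a*x^2 + b*x*y + c*y^2 with b^2 - 4ac = D,
where reduced means |b| <= a <= c, with b >= 0 whenever |b| = a or a = c, and primitive means gcd(a, b, c) = 1.
Reduced forces 3a^2 <= |D| = 6628, so 1 <= a <= 47; b must have the parity of D, and c = (b^2 - D)/(4a) must be an integer >= a.
Enumerate a = 1..47, b in [-a, a]:
  a=1: (1, 0, 1657)  [1]
  a=2: (2, 2, 829)  [1]
  a=3..6: none
  a=7: (7, -6, 238), (7, 6, 238)  [2]
  a=8..10: none
  a=11: (11, -4, 151), (11, 4, 151)  [2]
  a=12..13: none
  a=14: (14, -6, 119), (14, 6, 119)  [2]
  a=15..16: none
  a=17: (17, -6, 98), (17, 6, 98)  [2]
  a=18..21: none
  a=22: (22, -18, 79), (22, 18, 79)  [2]
  a=23..28: none
  a=29: (29, -10, 58), (29, 10, 58)  [2]
  a=30..33: none
  a=34: (34, -6, 49), (34, 6, 49)  [2]
  a=35..47: none
Total reduced forms: 1 + 1 + 2 + 2 + 2 + 2 + 2 + 2 + 2 = 16
h = 16

16


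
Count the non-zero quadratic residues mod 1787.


For prime p, the number of non-zero quadratic residues is (p-1)/2.
= (1787-1)/2
= 893

893


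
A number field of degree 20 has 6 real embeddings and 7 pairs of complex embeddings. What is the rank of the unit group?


By Dirichlet's unit theorem:
rank = r1 + r2 - 1
= 6 + 7 - 1
= 12

12


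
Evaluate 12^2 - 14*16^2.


x^2 - d*y^2
= 12^2 - 14*16^2
= 144 - 3584
= -3440

-3440


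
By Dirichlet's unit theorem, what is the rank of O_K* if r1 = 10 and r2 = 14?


By Dirichlet's unit theorem:
rank = r1 + r2 - 1
= 10 + 14 - 1
= 23

23


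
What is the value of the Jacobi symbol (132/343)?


Compute (132/343) via quadratic reciprocity:
  pull out 2: (2/343) = +1  (since 343 mod 8 = 7)
  pull out 2: (2/343) = +1  (since 343 mod 8 = 7)
  reciprocity: (33/343) -> +(343/33)
  reduce: (13/33)
  reciprocity: (13/33) -> +(33/13)
  reduce: (7/13)
  reciprocity: (7/13) -> +(13/7)
  reduce: (6/7)
  pull out 2: (2/7) = +1  (since 7 mod 8 = 7)
  reciprocity: (3/7) -> -(7/3)
  reduce: (1/3)
  (1/3) = 1
Product of signs = -1

-1


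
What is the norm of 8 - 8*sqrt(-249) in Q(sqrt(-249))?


N(a + b*sqrt(d)) = a^2 - d*b^2
= (8)^2 - (-249)*(-8)^2
= 64 + 15936
= 16000

16000


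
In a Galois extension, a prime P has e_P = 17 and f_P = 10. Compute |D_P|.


|D_P| = e * f
= 17 * 10
= 170

170


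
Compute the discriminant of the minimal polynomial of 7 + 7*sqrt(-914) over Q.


The element 7 + 7*sqrt(-914) has minimal polynomial:
x^2 - 14*x + 44835
Discriminant = (-14)^2 - 4*(44835)
= 196 - 179340
= -179144

-179144


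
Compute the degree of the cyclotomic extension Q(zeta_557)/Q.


The degree equals Euler's totient phi(557).
557 = 557
phi(557) = 556

556


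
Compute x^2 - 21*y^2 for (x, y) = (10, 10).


x^2 - d*y^2
= 10^2 - 21*10^2
= 100 - 2100
= -2000

-2000


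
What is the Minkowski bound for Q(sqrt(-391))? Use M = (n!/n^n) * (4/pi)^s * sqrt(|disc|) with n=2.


d = -391, d mod 4 = 1, so disc(K) = d = -391; |disc(K)| = 391
Imaginary quadratic field, so n = 2, s = r2 = 1, r1 = 0
M = (n!/n^n) * (4/pi)^s * sqrt(|disc(K)|) = (2!/2^2) * (4/pi)^1 * sqrt(391)
= 0.5 * 1.273240 * 19.773720
= 12.5883

12.5883


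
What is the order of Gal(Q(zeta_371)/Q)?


|Gal(Q(zeta_371)/Q)| = phi(371)
= 312

312


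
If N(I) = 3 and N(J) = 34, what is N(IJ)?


N(IJ) = N(I) * N(J)
= 3 * 34
= 102

102


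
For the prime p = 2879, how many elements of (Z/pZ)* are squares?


For prime p, the number of non-zero quadratic residues is (p-1)/2.
= (2879-1)/2
= 1439

1439


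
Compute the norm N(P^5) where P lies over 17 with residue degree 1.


N(P^a) = p^(a*f)
= 17^(5*1)
= 17^5
= 1419857

1419857


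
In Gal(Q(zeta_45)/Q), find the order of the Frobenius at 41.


The Frobenius at p in Gal(Q(zeta_n)/Q) = (Z/nZ)* is the class of p, so its order is ord_45(41), the smallest k >= 1 with 41^k = 1 mod 45.
n = 45 = 3^2 * 5, phi(45) = 24; the order divides phi(n).
Divisors of 24: 1, 2, 3, 4, 6, 8, 12, 24
Repeated squaring mod 45: 41^1 = 41, 41^2 = 16, 41^4 = 31, 41^8 = 16, 41^16 = 31
Test divisors in increasing order:
  k=1: 41^1 = 41 mod 45
  k=2: 41^2 = 16 mod 45
  k=3: 41^3 = 16 * 41 = 26 mod 45
  k=4: 41^4 = 31 mod 45
  k=6: 41^6 = 31 * 16 = 1 mod 45  <- first divisor giving 1
Order = 6

6


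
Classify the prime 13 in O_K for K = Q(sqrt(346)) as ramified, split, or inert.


K = Q(sqrt(346)). Since d mod 4 = 2, disc(K) = 1384.
Check p | disc: 1384 mod 13 = 6.
p does not divide disc. Compute Legendre symbol (d/p):
8^((13-1)/2) mod 13 = -1
(d/p) = -1, so p is inert: (p) stays prime with e=1, f=2, g=1.
Therefore p is inert.

inert


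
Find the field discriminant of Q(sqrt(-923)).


For K = Q(sqrt(d)) with d squarefree: disc(K) = d if d = 1 mod 4, and disc(K) = 4d if d = 2 or 3 mod 4.
Here d = -923, and d mod 4 = 1.
d = 1 mod 4 (O_K = Z[(1+sqrt(d))/2]), so disc(K) = d = -923

-923


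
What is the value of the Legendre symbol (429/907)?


p = 907 is prime, so compute (429/907) with the reciprocity algorithm (Jacobi-symbol steps: pull out 2s via (2/n), flip via reciprocity, reduce):
  reciprocity: (429/907) -> +(907/429)
  reduce: (49/429)
  reciprocity: (49/429) -> +(429/49)
  reduce: (37/49)
  reciprocity: (37/49) -> +(49/37)
  reduce: (12/37)
  pull out 2: (2/37) = -1  (since 37 mod 8 = 5)
  pull out 2: (2/37) = -1  (since 37 mod 8 = 5)
  reciprocity: (3/37) -> +(37/3)
  reduce: (1/3)
  (1/3) = 1
Product of signs = 1
(429/907) = 1

1


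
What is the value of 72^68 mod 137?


p = 137 is prime and the exponent is (p-1)/2 = 68, so by Euler's criterion 72^68 = (72/137) = +1 or -1 mod 137.
Compute by square-and-multiply:
  68 = 64 + 4 (binary 1000100)
  Repeated squaring mod 137: 72^1 = 72, 72^2 = 115, 72^4 = 73, 72^8 = 123, 72^16 = 59, 72^32 = 56, 72^64 = 122
  72^68 = 72^64 * 72^4 = 122 * 73 mod 137
    122 * 73 = 8906 = 1 mod 137
  72^68 = 1 mod 137
Result 1: 72 is a quadratic residue mod 137.
72^68 mod 137 = 1

1


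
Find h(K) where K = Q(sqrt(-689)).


K = Q(sqrt(-689)). d mod 4 = 3, so D = disc(K) = 4d = -2756
h(K) equals the number of primitive reduced positive-definite forms (a, b, c) = a*x^2 + b*x*y + c*y^2 with b^2 - 4ac = D,
where reduced means |b| <= a <= c, with b >= 0 whenever |b| = a or a = c, and primitive means gcd(a, b, c) = 1.
Reduced forces 3a^2 <= |D| = 2756, so 1 <= a <= 30; b must have the parity of D, and c = (b^2 - D)/(4a) must be an integer >= a.
Enumerate a = 1..30, b in [-a, a]:
  a=1: (1, 0, 689)  [1]
  a=2: (2, 2, 345)  [1]
  a=3: (3, -2, 230), (3, 2, 230)  [2]
  a=4: none
  a=5: (5, -2, 138), (5, 2, 138)  [2]
  a=6: (6, -2, 115), (6, 2, 115)  [2]
  a=7: (7, -4, 99), (7, 4, 99)  [2]
  a=8: none
  a=9: (9, -4, 77), (9, 4, 77)  [2]
  a=10: (10, -2, 69), (10, 2, 69)  [2]
  a=11: (11, -4, 63), (11, 4, 63)  [2]
  a=12: none
  a=13: (13, 0, 53)  [1]
  a=14: (14, -10, 51), (14, 10, 51)  [2]
  a=15: (15, -8, 47), (15, -2, 46), (15, 2, 46), (15, 8, 47)  [4]
  a=16: none
  a=17: (17, -10, 42), (17, 10, 42)  [2]
  a=18: (18, -14, 41), (18, 14, 41)  [2]
  a=19..20: none
  a=21: (21, -10, 34), (21, -4, 33), (21, 4, 33), (21, 10, 34)  [4]
  a=22: (22, -18, 35), (22, 18, 35)  [2]
  a=23: (23, -2, 30), (23, 2, 30)  [2]
  a=24: none
  a=25: (25, -12, 29), (25, 12, 29)  [2]
  a=26: (26, 26, 33)  [1]
  a=27: (27, -22, 30), (27, 22, 30)  [2]
  a=28..30: none
Total reduced forms: 1 + 1 + 2 + 2 + 2 + 2 + 2 + 2 + 2 + 1 + 2 + 4 + 2 + 2 + 4 + 2 + 2 + 2 + 1 + 2 = 40
h = 40

40


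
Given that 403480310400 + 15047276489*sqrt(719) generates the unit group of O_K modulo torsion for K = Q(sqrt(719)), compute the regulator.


epsilon = 403480310400 + 15047276489*sqrt(719)
= 8.0696e+11
R = ln(8.0696e+11)
= 27.4165

27.4165


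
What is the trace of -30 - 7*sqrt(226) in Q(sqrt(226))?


Tr(a + b*sqrt(d)) = (a + b*sqrt(d)) + (a - b*sqrt(d)) = 2a
= 2 * (-30)
= -60

-60


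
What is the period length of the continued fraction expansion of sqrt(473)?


Run the CF algorithm for sqrt(473).
a_0 = floor(sqrt(473)) = 21; set m_0=0, q_0=1.
Recurrence: m' = q*a - m,  q' = (d - m'^2)/q,  a' = floor((a_0 + m')/q').
  step 1: m=21, q=32, a=1
  step 2: m=11, q=11, a=2
  step 3: m=11, q=32, a=1
  step 4: m=21, q=1, a=42
a_4 = 2*a_0 = 42, so the period closes here.
sqrt(473) = [21; 1, 2, 1, 42]
Period length = 4

4


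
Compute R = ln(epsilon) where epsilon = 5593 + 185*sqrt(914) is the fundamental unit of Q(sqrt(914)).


epsilon = 5593 + 185*sqrt(914)
= 11186.0001
R = ln(11186.0001)
= 9.3224

9.3224


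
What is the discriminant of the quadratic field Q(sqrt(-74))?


For K = Q(sqrt(d)) with d squarefree: disc(K) = d if d = 1 mod 4, and disc(K) = 4d if d = 2 or 3 mod 4.
Here d = -74, and d mod 4 = 2.
d = 2 mod 4, not 1 (O_K = Z[sqrt(d)]), so disc(K) = 4d = 4 * (-74) = -296

-296
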